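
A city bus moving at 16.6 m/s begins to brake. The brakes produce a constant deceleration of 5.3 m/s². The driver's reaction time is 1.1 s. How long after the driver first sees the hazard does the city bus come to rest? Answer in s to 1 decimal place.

Braking time = v/a = 16.6000 / 5.300 = 3.132 s.
Total = 1.1 + 3.132 = 4.232 s.

Total time ≈ 4.2 s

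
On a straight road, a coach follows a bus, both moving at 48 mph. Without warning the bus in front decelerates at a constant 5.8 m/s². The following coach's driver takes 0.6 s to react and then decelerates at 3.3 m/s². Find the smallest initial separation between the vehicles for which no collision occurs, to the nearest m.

Minimum gap ≈ 43 m

48 mph × 0.44704 = 21.4579 m/s.
Leader travels v²/(2a_L) = 460.441 / 11.600 = 39.693 m before stopping.
Follower covers v·t_r = 21.4579 × 0.6 = 12.875 m while reacting, then v²/(2a_F) = 460.441 / 6.600 = 69.764 m while braking, for a total of 12.875 + 69.764 = 82.639 m.
Since a_F ≤ a_L and the follower starts braking later, the follower is never slower than the leader, so the closest approach is when both have stopped.
Minimum gap = 82.639 − 39.693 = 42.946 m.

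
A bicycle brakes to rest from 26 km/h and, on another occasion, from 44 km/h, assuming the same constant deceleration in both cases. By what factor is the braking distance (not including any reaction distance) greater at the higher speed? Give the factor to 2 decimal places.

Braking distance d = v²/(2a), so with a fixed, d ∝ v².
Factor = (44/26)² = 1.6923² = 2.8639.

Factor ≈ 2.86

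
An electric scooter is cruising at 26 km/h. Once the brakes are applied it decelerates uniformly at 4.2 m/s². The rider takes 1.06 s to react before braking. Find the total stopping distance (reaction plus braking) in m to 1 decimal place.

Total stopping distance ≈ 13.9 m

26 km/h ÷ 3.6 = 7.2222 m/s.
Reaction distance = v·t_r = 7.2222 × 1.06 = 7.656 m.
Braking distance = v²/(2a) = 7.2222² / (2 × 4.200) = 52.160 / 8.400 = 6.210 m.
Total = 7.656 + 6.210 = 13.866 m.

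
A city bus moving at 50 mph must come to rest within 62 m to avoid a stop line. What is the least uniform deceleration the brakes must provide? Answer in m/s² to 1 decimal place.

50 mph × 0.44704 = 22.3520 m/s.
v² = 2a·d ⇒ a = v²/(2d) = 22.3520² / (2 × 62.000) = 499.612 / 124.000 = 4.0291 m/s².

Required deceleration ≈ 4.0 m/s²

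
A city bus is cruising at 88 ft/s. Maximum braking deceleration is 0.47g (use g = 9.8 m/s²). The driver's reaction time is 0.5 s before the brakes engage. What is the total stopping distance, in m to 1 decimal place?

88 ft/s × 0.3048 = 26.8224 m/s.
a = 0.47 × 9.8 = 4.606 m/s².
Reaction distance = v·t_r = 26.8224 × 0.5 = 13.411 m.
Braking distance = v²/(2a) = 26.8224² / (2 × 4.606) = 719.441 / 9.212 = 78.098 m.
Total = 13.411 + 78.098 = 91.509 m.

Total stopping distance ≈ 91.5 m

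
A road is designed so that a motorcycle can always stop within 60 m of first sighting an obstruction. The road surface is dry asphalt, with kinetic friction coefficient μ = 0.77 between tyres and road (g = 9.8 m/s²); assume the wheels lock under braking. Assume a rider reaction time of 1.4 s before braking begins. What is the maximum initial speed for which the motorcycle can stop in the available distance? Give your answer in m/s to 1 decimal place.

a = μg = 0.77 × 9.8 = 7.546 m/s².
Stopping distance: v·t_r + v²/(2a) = 60 with t_r = 1.4 s and a = 7.546 m/s².
So v² + 21.129 v − 905.52 = 0.
Positive root: v = −a·t_r + √((a·t_r)² + 2a·d) = −10.564 + √(111.598 + 905.52) = 21.3283 m/s.

Maximum speed ≈ 21.3 m/s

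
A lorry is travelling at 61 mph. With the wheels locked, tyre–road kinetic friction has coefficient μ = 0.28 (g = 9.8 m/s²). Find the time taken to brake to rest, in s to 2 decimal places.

Braking time ≈ 9.94 s

61 mph × 0.44704 = 27.2694 m/s.
a = μg = 0.28 × 9.8 = 2.744 m/s².
Braking time = v/a = 27.2694 / 2.744 = 9.938 s.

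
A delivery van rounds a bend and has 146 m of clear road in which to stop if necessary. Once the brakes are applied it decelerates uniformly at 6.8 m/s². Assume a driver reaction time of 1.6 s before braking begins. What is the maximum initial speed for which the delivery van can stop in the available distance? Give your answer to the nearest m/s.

Stopping distance: v·t_r + v²/(2a) = 146 with t_r = 1.6 s and a = 6.800 m/s².
So v² + 21.760 v − 1985.60 = 0.
Positive root: v = −a·t_r + √((a·t_r)² + 2a·d) = −10.880 + √(118.374 + 1985.60) = 34.9891 m/s.

Maximum speed ≈ 35 m/s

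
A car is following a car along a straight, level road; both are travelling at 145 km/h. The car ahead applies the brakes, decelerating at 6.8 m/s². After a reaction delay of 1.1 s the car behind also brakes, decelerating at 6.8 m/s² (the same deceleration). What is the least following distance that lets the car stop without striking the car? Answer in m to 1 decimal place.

Minimum gap ≈ 44.3 m

145 km/h ÷ 3.6 = 40.2778 m/s.
Leader travels v²/(2a_L) = 1622.301 / 13.600 = 119.287 m before stopping.
Follower covers v·t_r = 40.2778 × 1.1 = 44.306 m while reacting, then v²/(2a_F) = 1622.301 / 13.600 = 119.287 m while braking, for a total of 44.306 + 119.287 = 163.593 m.
Since a_F ≤ a_L and the follower starts braking later, the follower is never slower than the leader, so the closest approach is when both have stopped.
Minimum gap = 163.593 − 119.287 = 44.306 m.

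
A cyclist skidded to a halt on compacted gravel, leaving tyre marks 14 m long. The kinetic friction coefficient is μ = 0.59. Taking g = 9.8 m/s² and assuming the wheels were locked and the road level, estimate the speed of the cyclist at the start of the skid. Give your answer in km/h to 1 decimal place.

Initial speed ≈ 45.8 km/h

Deceleration a = μg = 0.59 × 9.8 = 5.782 m/s².
v = √(2a·d) = √(2 × 5.782 × 14) = √161.896 = 12.7238 m/s.
= 12.7238 × 3.6 = 45.806 km/h.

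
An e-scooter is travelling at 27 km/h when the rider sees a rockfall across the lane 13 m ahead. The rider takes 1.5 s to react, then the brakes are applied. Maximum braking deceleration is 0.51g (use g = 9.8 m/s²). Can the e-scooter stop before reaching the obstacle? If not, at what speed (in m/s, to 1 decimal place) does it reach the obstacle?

No — it strikes the obstacle at 6.2 m/s

27 km/h ÷ 3.6 = 7.5000 m/s.
a = 0.51 × 9.8 = 4.998 m/s².
Reaction distance = 7.5000 × 1.5 = 11.250 m.
Braking distance needed to stop: v²/(2a) = 56.250 / 9.996 = 5.627 m, so total needed = 11.250 + 5.627 = 16.877 m > 13 m — it cannot stop.
Distance remaining when braking begins: 13 − 11.250 = 1.750 m.
v² = v₀² − 2a·d = 56.250 − 2 × 4.998 × 1.750 = 38.757 m²/s².
v = √38.757 = 6.226 m/s.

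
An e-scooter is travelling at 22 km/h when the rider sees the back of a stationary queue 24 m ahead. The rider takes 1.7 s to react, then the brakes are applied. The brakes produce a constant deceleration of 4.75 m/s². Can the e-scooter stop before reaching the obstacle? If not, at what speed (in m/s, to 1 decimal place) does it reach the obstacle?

Yes — it stops about 9.7 m short of the obstacle, so it never reaches it

22 km/h ÷ 3.6 = 6.1111 m/s.
Reaction distance = 6.1111 × 1.7 = 10.389 m.
Braking distance = v²/(2a) = 37.346 / 9.500 = 3.931 m.
Total stopping distance = 10.389 + 3.931 = 14.320 m, vs 24 m available — it stops with 24 − 14.320 = 9.680 m to spare.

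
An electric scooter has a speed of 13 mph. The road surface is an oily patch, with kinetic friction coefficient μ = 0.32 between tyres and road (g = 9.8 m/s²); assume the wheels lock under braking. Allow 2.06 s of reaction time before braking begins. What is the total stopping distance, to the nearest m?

Total stopping distance ≈ 17 m

13 mph × 0.44704 = 5.8115 m/s.
a = μg = 0.32 × 9.8 = 3.136 m/s².
Reaction distance = v·t_r = 5.8115 × 2.06 = 11.972 m.
Braking distance = v²/(2a) = 5.8115² / (2 × 3.136) = 33.774 / 6.272 = 5.385 m.
Total = 11.972 + 5.385 = 17.357 m.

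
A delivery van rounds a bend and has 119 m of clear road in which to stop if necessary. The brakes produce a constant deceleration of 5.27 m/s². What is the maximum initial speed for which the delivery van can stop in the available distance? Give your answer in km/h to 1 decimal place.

v²/(2a) = d ⇒ v = √(2 × 5.270 × 119) = √1254.26 = 35.4155 m/s.
35.4155 m/s × 3.6 = 127.496 km/h.

Maximum speed ≈ 127.5 km/h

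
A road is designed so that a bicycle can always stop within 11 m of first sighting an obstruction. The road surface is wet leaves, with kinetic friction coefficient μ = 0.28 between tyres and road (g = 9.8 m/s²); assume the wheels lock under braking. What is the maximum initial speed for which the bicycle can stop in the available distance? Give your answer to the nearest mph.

Maximum speed ≈ 17 mph

a = μg = 0.28 × 9.8 = 2.744 m/s².
v²/(2a) = d ⇒ v = √(2 × 2.744 × 11) = √60.37 = 7.7698 m/s.
7.7698 m/s ÷ 0.44704 = 17.381 mph.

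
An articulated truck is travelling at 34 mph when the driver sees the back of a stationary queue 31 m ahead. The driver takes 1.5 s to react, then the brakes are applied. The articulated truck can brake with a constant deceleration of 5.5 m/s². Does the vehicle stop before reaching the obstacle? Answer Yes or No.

No

34 mph × 0.44704 = 15.1994 m/s.
Reaction distance = 15.1994 × 1.5 = 22.799 m.
Braking distance = v²/(2a) = 231.022 / 11.000 = 21.002 m.
Total stopping distance = 22.799 + 21.002 = 43.801 m, vs 31 m available — it cannot stop in time and overshoots by 43.801 − 31 = 12.801 m.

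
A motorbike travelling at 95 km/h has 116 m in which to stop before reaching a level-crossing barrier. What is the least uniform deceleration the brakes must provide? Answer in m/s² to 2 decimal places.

Required deceleration ≈ 3.00 m/s²

95 km/h ÷ 3.6 = 26.3889 m/s.
v² = 2a·d ⇒ a = v²/(2d) = 26.3889² / (2 × 116.000) = 696.374 / 232.000 = 3.0016 m/s².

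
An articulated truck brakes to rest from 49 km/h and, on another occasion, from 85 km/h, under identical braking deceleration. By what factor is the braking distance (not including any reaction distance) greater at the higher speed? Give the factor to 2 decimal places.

Braking distance d = v²/(2a), so with a fixed, d ∝ v².
Factor = (85/49)² = 1.7347² = 3.0092.

Factor ≈ 3.01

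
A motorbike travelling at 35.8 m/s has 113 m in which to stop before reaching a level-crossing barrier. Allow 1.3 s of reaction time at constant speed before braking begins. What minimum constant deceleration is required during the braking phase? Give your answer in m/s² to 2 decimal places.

Required deceleration ≈ 9.64 m/s²

Distance covered during reaction = 35.8000 × 1.3 = 46.540 m.
Distance available for braking: 113 − 46.540 = 66.460 m.
v² = 2a·d ⇒ a = v²/(2d) = 35.8000² / (2 × 66.460) = 1281.640 / 132.920 = 9.6422 m/s².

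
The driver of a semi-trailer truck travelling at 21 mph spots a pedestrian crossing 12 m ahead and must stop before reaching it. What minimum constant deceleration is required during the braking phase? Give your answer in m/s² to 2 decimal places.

Required deceleration ≈ 3.67 m/s²

21 mph × 0.44704 = 9.3878 m/s.
v² = 2a·d ⇒ a = v²/(2d) = 9.3878² / (2 × 12.000) = 88.131 / 24.000 = 3.6721 m/s².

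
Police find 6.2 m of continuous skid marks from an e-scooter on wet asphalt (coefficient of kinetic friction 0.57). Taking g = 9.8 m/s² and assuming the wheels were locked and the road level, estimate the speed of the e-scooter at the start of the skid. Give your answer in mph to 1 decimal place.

Deceleration a = μg = 0.57 × 9.8 = 5.586 m/s².
v = √(2a·d) = √(2 × 5.586 × 6.2) = √69.266 = 8.3226 m/s.
= 8.3226 ÷ 0.44704 = 18.617 mph.

Initial speed ≈ 18.6 mph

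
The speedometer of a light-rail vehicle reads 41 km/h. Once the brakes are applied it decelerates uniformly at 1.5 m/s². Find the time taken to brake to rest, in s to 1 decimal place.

Braking time ≈ 7.6 s

41 km/h ÷ 3.6 = 11.3889 m/s.
Braking time = v/a = 11.3889 / 1.500 = 7.593 s.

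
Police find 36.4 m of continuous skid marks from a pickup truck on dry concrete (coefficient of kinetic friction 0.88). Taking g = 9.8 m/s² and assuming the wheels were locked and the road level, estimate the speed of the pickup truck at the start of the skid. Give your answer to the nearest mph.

Deceleration a = μg = 0.88 × 9.8 = 8.624 m/s².
v = √(2a·d) = √(2 × 8.624 × 36.4) = √627.827 = 25.0565 m/s.
= 25.0565 ÷ 0.44704 = 56.050 mph.

Initial speed ≈ 56 mph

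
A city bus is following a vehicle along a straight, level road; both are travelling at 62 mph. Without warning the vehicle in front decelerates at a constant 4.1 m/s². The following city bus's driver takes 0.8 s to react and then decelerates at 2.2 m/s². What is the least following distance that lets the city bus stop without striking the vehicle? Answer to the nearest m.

62 mph × 0.44704 = 27.7165 m/s.
Leader travels v²/(2a_L) = 768.204 / 8.200 = 93.683 m before stopping.
Follower covers v·t_r = 27.7165 × 0.8 = 22.173 m while reacting, then v²/(2a_F) = 768.204 / 4.400 = 174.592 m while braking, for a total of 22.173 + 174.592 = 196.765 m.
Since a_F ≤ a_L and the follower starts braking later, the follower is never slower than the leader, so the closest approach is when both have stopped.
Minimum gap = 196.765 − 93.683 = 103.082 m.

Minimum gap ≈ 103 m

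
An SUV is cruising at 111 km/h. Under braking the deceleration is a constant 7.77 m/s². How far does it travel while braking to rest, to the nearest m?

Braking distance ≈ 61 m

111 km/h ÷ 3.6 = 30.8333 m/s.
Braking distance = v²/(2a) = 30.8333² / (2 × 7.770) = 950.692 / 15.540 = 61.177 m.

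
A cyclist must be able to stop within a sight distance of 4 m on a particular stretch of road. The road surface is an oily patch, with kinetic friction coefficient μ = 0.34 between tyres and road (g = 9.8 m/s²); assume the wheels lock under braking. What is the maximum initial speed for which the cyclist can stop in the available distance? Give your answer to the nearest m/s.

a = μg = 0.34 × 9.8 = 3.332 m/s².
v²/(2a) = d ⇒ v = √(2 × 3.332 × 4) = √26.66 = 5.1633 m/s.

Maximum speed ≈ 5 m/s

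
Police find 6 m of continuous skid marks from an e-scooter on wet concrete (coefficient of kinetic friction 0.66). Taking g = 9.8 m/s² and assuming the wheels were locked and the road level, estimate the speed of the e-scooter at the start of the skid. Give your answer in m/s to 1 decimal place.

Initial speed ≈ 8.8 m/s

Deceleration a = μg = 0.66 × 9.8 = 6.468 m/s².
v = √(2a·d) = √(2 × 6.468 × 6) = √77.616 = 8.8100 m/s.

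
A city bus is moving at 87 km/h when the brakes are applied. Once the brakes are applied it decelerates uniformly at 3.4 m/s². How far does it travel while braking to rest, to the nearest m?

87 km/h ÷ 3.6 = 24.1667 m/s.
Braking distance = v²/(2a) = 24.1667² / (2 × 3.400) = 584.029 / 6.800 = 85.887 m.

Braking distance ≈ 86 m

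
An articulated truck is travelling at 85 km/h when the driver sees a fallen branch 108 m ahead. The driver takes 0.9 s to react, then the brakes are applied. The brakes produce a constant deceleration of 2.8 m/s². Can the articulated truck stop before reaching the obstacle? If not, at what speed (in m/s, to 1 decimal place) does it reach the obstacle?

No — it strikes the obstacle at 8.5 m/s

85 km/h ÷ 3.6 = 23.6111 m/s.
Reaction distance = 23.6111 × 0.9 = 21.250 m.
Braking distance needed to stop: v²/(2a) = 557.484 / 5.600 = 99.551 m, so total needed = 21.250 + 99.551 = 120.801 m > 108 m — it cannot stop.
Distance remaining when braking begins: 108 − 21.250 = 86.750 m.
v² = v₀² − 2a·d = 557.484 − 2 × 2.800 × 86.750 = 71.684 m²/s².
v = √71.684 = 8.467 m/s.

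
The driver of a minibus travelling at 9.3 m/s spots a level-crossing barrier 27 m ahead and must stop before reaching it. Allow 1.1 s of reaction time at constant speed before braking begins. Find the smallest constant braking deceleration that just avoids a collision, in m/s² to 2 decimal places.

Distance covered during reaction = 9.3000 × 1.1 = 10.230 m.
Distance available for braking: 27 − 10.230 = 16.770 m.
v² = 2a·d ⇒ a = v²/(2d) = 9.3000² / (2 × 16.770) = 86.490 / 33.540 = 2.5787 m/s².

Required deceleration ≈ 2.58 m/s²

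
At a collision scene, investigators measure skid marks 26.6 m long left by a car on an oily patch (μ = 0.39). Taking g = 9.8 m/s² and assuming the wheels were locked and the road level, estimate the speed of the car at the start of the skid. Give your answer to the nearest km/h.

Initial speed ≈ 51 km/h

Deceleration a = μg = 0.39 × 9.8 = 3.822 m/s².
v = √(2a·d) = √(2 × 3.822 × 26.6) = √203.330 = 14.2594 m/s.
= 14.2594 × 3.6 = 51.334 km/h.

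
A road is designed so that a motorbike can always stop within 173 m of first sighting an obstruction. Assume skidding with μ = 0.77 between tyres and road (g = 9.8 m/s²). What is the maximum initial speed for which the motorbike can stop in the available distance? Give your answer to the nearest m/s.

a = μg = 0.77 × 9.8 = 7.546 m/s².
v²/(2a) = d ⇒ v = √(2 × 7.546 × 173) = √2610.92 = 51.0972 m/s.

Maximum speed ≈ 51 m/s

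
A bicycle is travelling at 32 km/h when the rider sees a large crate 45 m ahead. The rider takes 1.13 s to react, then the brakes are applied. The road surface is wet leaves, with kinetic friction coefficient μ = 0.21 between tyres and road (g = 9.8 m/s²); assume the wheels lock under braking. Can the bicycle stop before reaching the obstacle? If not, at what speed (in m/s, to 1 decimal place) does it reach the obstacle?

32 km/h ÷ 3.6 = 8.8889 m/s.
a = μg = 0.21 × 9.8 = 2.058 m/s².
Reaction distance = 8.8889 × 1.13 = 10.044 m.
Braking distance = v²/(2a) = 79.013 / 4.116 = 19.197 m.
Total stopping distance = 10.044 + 19.197 = 29.241 m, vs 45 m available — it stops with 45 − 29.241 = 15.759 m to spare.

Yes — it stops about 15.8 m short of the obstacle, so it never reaches it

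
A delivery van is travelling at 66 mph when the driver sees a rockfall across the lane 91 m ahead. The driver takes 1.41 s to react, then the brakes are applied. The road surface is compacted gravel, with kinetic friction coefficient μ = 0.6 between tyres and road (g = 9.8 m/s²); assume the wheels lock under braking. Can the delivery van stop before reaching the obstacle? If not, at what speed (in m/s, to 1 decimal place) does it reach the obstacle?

66 mph × 0.44704 = 29.5046 m/s.
a = μg = 0.6 × 9.8 = 5.880 m/s².
Reaction distance = 29.5046 × 1.41 = 41.601 m.
Braking distance needed to stop: v²/(2a) = 870.521 / 11.760 = 74.024 m, so total needed = 41.601 + 74.024 = 115.625 m > 91 m — it cannot stop.
Distance remaining when braking begins: 91 − 41.601 = 49.399 m.
v² = v₀² − 2a·d = 870.521 − 2 × 5.880 × 49.399 = 289.589 m²/s².
v = √289.589 = 17.017 m/s.

No — it strikes the obstacle at 17.0 m/s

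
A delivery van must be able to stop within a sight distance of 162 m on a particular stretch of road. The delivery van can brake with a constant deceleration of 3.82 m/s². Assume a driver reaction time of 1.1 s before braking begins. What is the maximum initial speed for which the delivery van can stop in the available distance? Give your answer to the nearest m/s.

Stopping distance: v·t_r + v²/(2a) = 162 with t_r = 1.1 s and a = 3.820 m/s².
So v² + 8.404 v − 1237.68 = 0.
Positive root: v = −a·t_r + √((a·t_r)² + 2a·d) = −4.202 + √(17.657 + 1237.68) = 31.2287 m/s.

Maximum speed ≈ 31 m/s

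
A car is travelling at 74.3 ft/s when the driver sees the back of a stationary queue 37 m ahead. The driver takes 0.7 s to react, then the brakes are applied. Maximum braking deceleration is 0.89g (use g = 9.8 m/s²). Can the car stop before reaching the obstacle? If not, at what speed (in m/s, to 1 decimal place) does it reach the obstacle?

No — it strikes the obstacle at 12.0 m/s

74.3 ft/s × 0.3048 = 22.6466 m/s.
a = 0.89 × 9.8 = 8.722 m/s².
Reaction distance = 22.6466 × 0.7 = 15.853 m.
Braking distance needed to stop: v²/(2a) = 512.868 / 17.444 = 29.401 m, so total needed = 15.853 + 29.401 = 45.254 m > 37 m — it cannot stop.
Distance remaining when braking begins: 37 − 15.853 = 21.147 m.
v² = v₀² − 2a·d = 512.868 − 2 × 8.722 × 21.147 = 143.980 m²/s².
v = √143.980 = 11.999 m/s.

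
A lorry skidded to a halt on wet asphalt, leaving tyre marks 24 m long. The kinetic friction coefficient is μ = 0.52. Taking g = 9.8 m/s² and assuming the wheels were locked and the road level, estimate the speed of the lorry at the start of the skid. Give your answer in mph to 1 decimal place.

Initial speed ≈ 35.0 mph

Deceleration a = μg = 0.52 × 9.8 = 5.096 m/s².
v = √(2a·d) = √(2 × 5.096 × 24) = √244.608 = 15.6399 m/s.
= 15.6399 ÷ 0.44704 = 34.985 mph.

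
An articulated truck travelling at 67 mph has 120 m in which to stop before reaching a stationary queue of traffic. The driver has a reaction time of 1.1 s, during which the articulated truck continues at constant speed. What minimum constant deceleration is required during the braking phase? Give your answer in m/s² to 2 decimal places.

Required deceleration ≈ 5.15 m/s²

67 mph × 0.44704 = 29.9517 m/s.
Distance covered during reaction = 29.9517 × 1.1 = 32.947 m.
Distance available for braking: 120 − 32.947 = 87.053 m.
v² = 2a·d ⇒ a = v²/(2d) = 29.9517² / (2 × 87.053) = 897.104 / 174.106 = 5.1526 m/s².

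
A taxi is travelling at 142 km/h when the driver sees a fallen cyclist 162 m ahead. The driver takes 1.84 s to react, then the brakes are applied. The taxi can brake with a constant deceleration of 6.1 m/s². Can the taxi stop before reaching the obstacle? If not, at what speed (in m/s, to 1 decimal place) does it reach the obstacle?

142 km/h ÷ 3.6 = 39.4444 m/s.
Reaction distance = 39.4444 × 1.84 = 72.578 m.
Braking distance needed to stop: v²/(2a) = 1555.861 / 12.200 = 127.530 m, so total needed = 72.578 + 127.530 = 200.108 m > 162 m — it cannot stop.
Distance remaining when braking begins: 162 − 72.578 = 89.422 m.
v² = v₀² − 2a·d = 1555.861 − 2 × 6.100 × 89.422 = 464.913 m²/s².
v = √464.913 = 21.562 m/s.

No — it strikes the obstacle at 21.6 m/s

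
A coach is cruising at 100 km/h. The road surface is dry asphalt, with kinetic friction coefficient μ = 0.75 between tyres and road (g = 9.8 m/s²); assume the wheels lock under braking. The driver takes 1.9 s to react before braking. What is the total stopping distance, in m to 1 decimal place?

Total stopping distance ≈ 105.3 m

100 km/h ÷ 3.6 = 27.7778 m/s.
a = μg = 0.75 × 9.8 = 7.350 m/s².
Reaction distance = v·t_r = 27.7778 × 1.9 = 52.778 m.
Braking distance = v²/(2a) = 27.7778² / (2 × 7.350) = 771.606 / 14.700 = 52.490 m.
Total = 52.778 + 52.490 = 105.268 m.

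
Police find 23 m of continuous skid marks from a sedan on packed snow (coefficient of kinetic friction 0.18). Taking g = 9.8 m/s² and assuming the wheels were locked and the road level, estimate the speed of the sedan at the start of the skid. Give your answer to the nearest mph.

Deceleration a = μg = 0.18 × 9.8 = 1.764 m/s².
v = √(2a·d) = √(2 × 1.764 × 23) = √81.144 = 9.0080 m/s.
= 9.0080 ÷ 0.44704 = 20.150 mph.

Initial speed ≈ 20 mph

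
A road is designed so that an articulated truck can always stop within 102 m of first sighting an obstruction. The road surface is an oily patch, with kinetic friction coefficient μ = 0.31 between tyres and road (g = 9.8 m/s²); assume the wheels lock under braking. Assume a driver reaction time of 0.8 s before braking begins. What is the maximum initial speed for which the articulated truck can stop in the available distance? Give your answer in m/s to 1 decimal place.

a = μg = 0.31 × 9.8 = 3.038 m/s².
Stopping distance: v·t_r + v²/(2a) = 102 with t_r = 0.8 s and a = 3.038 m/s².
So v² + 4.861 v − 619.75 = 0.
Positive root: v = −a·t_r + √((a·t_r)² + 2a·d) = −2.430 + √(5.905 + 619.75) = 22.5831 m/s.

Maximum speed ≈ 22.6 m/s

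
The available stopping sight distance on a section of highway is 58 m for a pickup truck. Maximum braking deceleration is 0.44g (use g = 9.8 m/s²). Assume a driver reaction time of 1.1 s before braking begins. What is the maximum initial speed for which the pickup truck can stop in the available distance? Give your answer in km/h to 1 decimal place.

Maximum speed ≈ 65.2 km/h

a = 0.44 × 9.8 = 4.312 m/s².
Stopping distance: v·t_r + v²/(2a) = 58 with t_r = 1.1 s and a = 4.312 m/s².
So v² + 9.486 v − 500.19 = 0.
Positive root: v = −a·t_r + √((a·t_r)² + 2a·d) = −4.743 + √(22.496 + 500.19) = 18.1193 m/s.
18.1193 m/s × 3.6 = 65.229 km/h.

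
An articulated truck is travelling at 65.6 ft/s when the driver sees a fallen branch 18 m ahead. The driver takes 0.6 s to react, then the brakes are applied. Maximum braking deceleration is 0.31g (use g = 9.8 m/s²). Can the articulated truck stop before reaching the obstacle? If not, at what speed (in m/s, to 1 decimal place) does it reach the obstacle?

No — it strikes the obstacle at 19.1 m/s

65.6 ft/s × 0.3048 = 19.9949 m/s.
a = 0.31 × 9.8 = 3.038 m/s².
Reaction distance = 19.9949 × 0.6 = 11.997 m.
Braking distance needed to stop: v²/(2a) = 399.796 / 6.076 = 65.799 m, so total needed = 11.997 + 65.799 = 77.796 m > 18 m — it cannot stop.
Distance remaining when braking begins: 18 − 11.997 = 6.003 m.
v² = v₀² − 2a·d = 399.796 − 2 × 3.038 × 6.003 = 363.322 m²/s².
v = √363.322 = 19.061 m/s.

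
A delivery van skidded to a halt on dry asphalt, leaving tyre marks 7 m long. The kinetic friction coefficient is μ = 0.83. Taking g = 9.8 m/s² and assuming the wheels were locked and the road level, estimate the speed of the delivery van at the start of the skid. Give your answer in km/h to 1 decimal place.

Deceleration a = μg = 0.83 × 9.8 = 8.134 m/s².
v = √(2a·d) = √(2 × 8.134 × 7) = √113.876 = 10.6713 m/s.
= 10.6713 × 3.6 = 38.417 km/h.

Initial speed ≈ 38.4 km/h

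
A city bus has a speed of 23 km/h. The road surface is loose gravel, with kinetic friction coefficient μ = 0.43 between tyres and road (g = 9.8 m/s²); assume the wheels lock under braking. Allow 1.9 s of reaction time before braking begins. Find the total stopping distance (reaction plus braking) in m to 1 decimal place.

23 km/h ÷ 3.6 = 6.3889 m/s.
a = μg = 0.43 × 9.8 = 4.214 m/s².
Reaction distance = v·t_r = 6.3889 × 1.9 = 12.139 m.
Braking distance = v²/(2a) = 6.3889² / (2 × 4.214) = 40.818 / 8.428 = 4.843 m.
Total = 12.139 + 4.843 = 16.982 m.

Total stopping distance ≈ 17.0 m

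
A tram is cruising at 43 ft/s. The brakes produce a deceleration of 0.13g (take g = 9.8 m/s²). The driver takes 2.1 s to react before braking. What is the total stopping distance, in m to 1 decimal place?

43 ft/s × 0.3048 = 13.1064 m/s.
a = 0.13 × 9.8 = 1.274 m/s².
Reaction distance = v·t_r = 13.1064 × 2.1 = 27.523 m.
Braking distance = v²/(2a) = 13.1064² / (2 × 1.274) = 171.778 / 2.548 = 67.417 m.
Total = 27.523 + 67.417 = 94.940 m.

Total stopping distance ≈ 94.9 m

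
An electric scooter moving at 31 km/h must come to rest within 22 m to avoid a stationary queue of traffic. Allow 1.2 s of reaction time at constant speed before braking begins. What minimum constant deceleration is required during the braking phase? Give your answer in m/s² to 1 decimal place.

31 km/h ÷ 3.6 = 8.6111 m/s.
Distance covered during reaction = 8.6111 × 1.2 = 10.333 m.
Distance available for braking: 22 − 10.333 = 11.667 m.
v² = 2a·d ⇒ a = v²/(2d) = 8.6111² / (2 × 11.667) = 74.151 / 23.334 = 3.1778 m/s².

Required deceleration ≈ 3.2 m/s²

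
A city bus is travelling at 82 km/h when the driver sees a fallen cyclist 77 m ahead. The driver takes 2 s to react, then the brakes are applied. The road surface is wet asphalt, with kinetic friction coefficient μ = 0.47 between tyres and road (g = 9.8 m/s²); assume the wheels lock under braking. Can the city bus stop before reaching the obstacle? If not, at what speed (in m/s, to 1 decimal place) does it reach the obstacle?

82 km/h ÷ 3.6 = 22.7778 m/s.
a = μg = 0.47 × 9.8 = 4.606 m/s².
Reaction distance = 22.7778 × 2 = 45.556 m.
Braking distance needed to stop: v²/(2a) = 518.828 / 9.212 = 56.321 m, so total needed = 45.556 + 56.321 = 101.877 m > 77 m — it cannot stop.
Distance remaining when braking begins: 77 − 45.556 = 31.444 m.
v² = v₀² − 2a·d = 518.828 − 2 × 4.606 × 31.444 = 229.166 m²/s².
v = √229.166 = 15.138 m/s.

No — it strikes the obstacle at 15.1 m/s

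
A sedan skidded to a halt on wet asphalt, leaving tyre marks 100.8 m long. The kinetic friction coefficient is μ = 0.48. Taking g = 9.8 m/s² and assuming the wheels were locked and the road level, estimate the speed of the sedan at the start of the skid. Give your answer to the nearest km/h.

Deceleration a = μg = 0.48 × 9.8 = 4.704 m/s².
v = √(2a·d) = √(2 × 4.704 × 100.8) = √948.326 = 30.7949 m/s.
= 30.7949 × 3.6 = 110.862 km/h.

Initial speed ≈ 111 km/h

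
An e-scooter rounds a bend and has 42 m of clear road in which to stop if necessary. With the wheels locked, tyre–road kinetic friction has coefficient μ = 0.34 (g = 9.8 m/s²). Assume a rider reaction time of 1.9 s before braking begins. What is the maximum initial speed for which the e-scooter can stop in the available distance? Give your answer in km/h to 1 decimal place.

Maximum speed ≈ 41.6 km/h

a = μg = 0.34 × 9.8 = 3.332 m/s².
Stopping distance: v·t_r + v²/(2a) = 42 with t_r = 1.9 s and a = 3.332 m/s².
So v² + 12.662 v − 279.89 = 0.
Positive root: v = −a·t_r + √((a·t_r)² + 2a·d) = −6.331 + √(40.082 + 279.89) = 11.5568 m/s.
11.5568 m/s × 3.6 = 41.604 km/h.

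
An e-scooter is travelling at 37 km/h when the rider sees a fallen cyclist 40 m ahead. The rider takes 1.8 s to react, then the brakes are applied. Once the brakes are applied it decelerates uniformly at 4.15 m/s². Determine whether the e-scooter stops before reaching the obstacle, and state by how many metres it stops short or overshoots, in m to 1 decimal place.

37 km/h ÷ 3.6 = 10.2778 m/s.
Reaction distance = 10.2778 × 1.8 = 18.500 m.
Braking distance = v²/(2a) = 105.633 / 8.300 = 12.727 m.
Total stopping distance = 18.500 + 12.727 = 31.227 m, vs 40 m available — it stops with 40 − 31.227 = 8.773 m to spare.

Yes — it stops 8.8 m short of the obstacle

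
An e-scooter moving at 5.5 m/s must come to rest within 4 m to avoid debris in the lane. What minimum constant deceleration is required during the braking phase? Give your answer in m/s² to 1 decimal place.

Required deceleration ≈ 3.8 m/s²

v² = 2a·d ⇒ a = v²/(2d) = 5.5000² / (2 × 4.000) = 30.250 / 8.000 = 3.7812 m/s².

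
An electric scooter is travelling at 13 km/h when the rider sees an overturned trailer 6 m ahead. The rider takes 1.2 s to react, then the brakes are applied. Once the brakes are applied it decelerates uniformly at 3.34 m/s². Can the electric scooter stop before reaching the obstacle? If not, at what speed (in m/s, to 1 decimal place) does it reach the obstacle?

13 km/h ÷ 3.6 = 3.6111 m/s.
Reaction distance = 3.6111 × 1.2 = 4.333 m.
Braking distance needed to stop: v²/(2a) = 13.040 / 6.680 = 1.952 m, so total needed = 4.333 + 1.952 = 6.285 m > 6 m — it cannot stop.
Distance remaining when braking begins: 6 − 4.333 = 1.667 m.
v² = v₀² − 2a·d = 13.040 − 2 × 3.340 × 1.667 = 1.904 m²/s².
v = √1.904 = 1.380 m/s.

No — it strikes the obstacle at 1.4 m/s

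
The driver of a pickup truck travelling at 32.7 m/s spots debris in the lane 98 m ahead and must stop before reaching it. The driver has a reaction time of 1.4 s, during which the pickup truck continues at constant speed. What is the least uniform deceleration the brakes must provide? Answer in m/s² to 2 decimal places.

Required deceleration ≈ 10.24 m/s²

Distance covered during reaction = 32.7000 × 1.4 = 45.780 m.
Distance available for braking: 98 − 45.780 = 52.220 m.
v² = 2a·d ⇒ a = v²/(2d) = 32.7000² / (2 × 52.220) = 1069.290 / 104.440 = 10.2383 m/s².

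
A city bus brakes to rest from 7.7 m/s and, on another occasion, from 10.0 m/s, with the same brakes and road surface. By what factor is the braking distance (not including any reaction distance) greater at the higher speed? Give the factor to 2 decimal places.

Braking distance d = v²/(2a), so with a fixed, d ∝ v².
Factor = (10.0/7.7)² = 1.2987² = 1.6866.

Factor ≈ 1.69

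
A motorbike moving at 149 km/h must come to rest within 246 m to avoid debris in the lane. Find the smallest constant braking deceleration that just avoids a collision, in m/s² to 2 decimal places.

149 km/h ÷ 3.6 = 41.3889 m/s.
v² = 2a·d ⇒ a = v²/(2d) = 41.3889² / (2 × 246.000) = 1713.041 / 492.000 = 3.4818 m/s².

Required deceleration ≈ 3.48 m/s²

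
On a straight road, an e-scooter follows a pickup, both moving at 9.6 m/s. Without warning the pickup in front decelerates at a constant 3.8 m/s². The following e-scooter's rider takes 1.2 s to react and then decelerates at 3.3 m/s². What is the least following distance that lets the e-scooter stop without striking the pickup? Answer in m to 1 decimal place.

Leader travels v²/(2a_L) = 92.160 / 7.600 = 12.126 m before stopping.
Follower covers v·t_r = 9.6000 × 1.2 = 11.520 m while reacting, then v²/(2a_F) = 92.160 / 6.600 = 13.964 m while braking, for a total of 11.520 + 13.964 = 25.484 m.
Since a_F ≤ a_L and the follower starts braking later, the follower is never slower than the leader, so the closest approach is when both have stopped.
Minimum gap = 25.484 − 12.126 = 13.358 m.

Minimum gap ≈ 13.4 m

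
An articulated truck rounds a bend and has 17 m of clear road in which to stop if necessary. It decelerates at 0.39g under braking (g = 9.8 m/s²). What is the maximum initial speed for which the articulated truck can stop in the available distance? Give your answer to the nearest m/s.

a = 0.39 × 9.8 = 3.822 m/s².
v²/(2a) = d ⇒ v = √(2 × 3.822 × 17) = √129.95 = 11.3996 m/s.

Maximum speed ≈ 11 m/s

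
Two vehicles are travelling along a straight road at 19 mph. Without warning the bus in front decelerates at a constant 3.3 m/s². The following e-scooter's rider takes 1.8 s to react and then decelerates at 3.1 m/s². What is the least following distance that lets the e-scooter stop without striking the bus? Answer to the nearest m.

19 mph × 0.44704 = 8.4938 m/s.
Leader travels v²/(2a_L) = 72.145 / 6.600 = 10.931 m before stopping.
Follower covers v·t_r = 8.4938 × 1.8 = 15.289 m while reacting, then v²/(2a_F) = 72.145 / 6.200 = 11.636 m while braking, for a total of 15.289 + 11.636 = 26.925 m.
Since a_F ≤ a_L and the follower starts braking later, the follower is never slower than the leader, so the closest approach is when both have stopped.
Minimum gap = 26.925 − 10.931 = 15.994 m.

Minimum gap ≈ 16 m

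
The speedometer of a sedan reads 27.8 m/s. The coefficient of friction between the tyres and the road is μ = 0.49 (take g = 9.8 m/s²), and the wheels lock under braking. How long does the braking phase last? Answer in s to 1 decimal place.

a = μg = 0.49 × 9.8 = 4.802 m/s².
Braking time = v/a = 27.8000 / 4.802 = 5.789 s.

Braking time ≈ 5.8 s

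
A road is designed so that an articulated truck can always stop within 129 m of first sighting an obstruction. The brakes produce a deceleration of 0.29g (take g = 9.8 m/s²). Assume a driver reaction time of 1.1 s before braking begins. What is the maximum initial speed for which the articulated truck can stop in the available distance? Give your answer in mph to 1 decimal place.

a = 0.29 × 9.8 = 2.842 m/s².
Stopping distance: v·t_r + v²/(2a) = 129 with t_r = 1.1 s and a = 2.842 m/s².
So v² + 6.252 v − 733.24 = 0.
Positive root: v = −a·t_r + √((a·t_r)² + 2a·d) = −3.126 + √(9.772 + 733.24) = 24.1322 m/s.
24.1322 m/s ÷ 0.44704 = 53.982 mph.

Maximum speed ≈ 54.0 mph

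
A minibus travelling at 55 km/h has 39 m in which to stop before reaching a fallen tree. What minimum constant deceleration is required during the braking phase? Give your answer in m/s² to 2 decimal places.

55 km/h ÷ 3.6 = 15.2778 m/s.
v² = 2a·d ⇒ a = v²/(2d) = 15.2778² / (2 × 39.000) = 233.411 / 78.000 = 2.9924 m/s².

Required deceleration ≈ 2.99 m/s²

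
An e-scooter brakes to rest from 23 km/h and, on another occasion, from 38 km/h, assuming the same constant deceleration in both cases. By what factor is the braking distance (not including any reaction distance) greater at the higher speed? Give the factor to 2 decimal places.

Braking distance d = v²/(2a), so with a fixed, d ∝ v².
Factor = (38/23)² = 1.6522² = 2.7298.

Factor ≈ 2.73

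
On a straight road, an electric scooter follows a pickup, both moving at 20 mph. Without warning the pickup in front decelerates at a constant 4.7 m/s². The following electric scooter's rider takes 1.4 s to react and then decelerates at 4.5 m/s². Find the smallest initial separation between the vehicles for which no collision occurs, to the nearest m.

20 mph × 0.44704 = 8.9408 m/s.
Leader travels v²/(2a_L) = 79.938 / 9.400 = 8.504 m before stopping.
Follower covers v·t_r = 8.9408 × 1.4 = 12.517 m while reacting, then v²/(2a_F) = 79.938 / 9.000 = 8.882 m while braking, for a total of 12.517 + 8.882 = 21.399 m.
Since a_F ≤ a_L and the follower starts braking later, the follower is never slower than the leader, so the closest approach is when both have stopped.
Minimum gap = 21.399 − 8.504 = 12.895 m.

Minimum gap ≈ 13 m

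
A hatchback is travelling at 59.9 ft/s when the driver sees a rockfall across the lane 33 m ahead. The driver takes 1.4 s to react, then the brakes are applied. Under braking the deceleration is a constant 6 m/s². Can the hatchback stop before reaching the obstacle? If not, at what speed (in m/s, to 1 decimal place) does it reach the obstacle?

59.9 ft/s × 0.3048 = 18.2575 m/s.
Reaction distance = 18.2575 × 1.4 = 25.560 m.
Braking distance needed to stop: v²/(2a) = 333.336 / 12.000 = 27.778 m, so total needed = 25.560 + 27.778 = 53.338 m > 33 m — it cannot stop.
Distance remaining when braking begins: 33 − 25.560 = 7.440 m.
v² = v₀² − 2a·d = 333.336 − 2 × 6.000 × 7.440 = 244.056 m²/s².
v = √244.056 = 15.622 m/s.

No — it strikes the obstacle at 15.6 m/s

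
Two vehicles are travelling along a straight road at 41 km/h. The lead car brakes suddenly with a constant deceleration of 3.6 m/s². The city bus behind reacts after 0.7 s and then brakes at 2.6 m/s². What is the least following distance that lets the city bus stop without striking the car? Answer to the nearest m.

41 km/h ÷ 3.6 = 11.3889 m/s.
Leader travels v²/(2a_L) = 129.707 / 7.200 = 18.015 m before stopping.
Follower covers v·t_r = 11.3889 × 0.7 = 7.972 m while reacting, then v²/(2a_F) = 129.707 / 5.200 = 24.944 m while braking, for a total of 7.972 + 24.944 = 32.916 m.
Since a_F ≤ a_L and the follower starts braking later, the follower is never slower than the leader, so the closest approach is when both have stopped.
Minimum gap = 32.916 − 18.015 = 14.901 m.

Minimum gap ≈ 15 m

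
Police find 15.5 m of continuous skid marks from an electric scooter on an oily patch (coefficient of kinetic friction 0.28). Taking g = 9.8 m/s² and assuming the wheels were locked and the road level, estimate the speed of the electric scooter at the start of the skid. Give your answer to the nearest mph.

Initial speed ≈ 21 mph

Deceleration a = μg = 0.28 × 9.8 = 2.744 m/s².
v = √(2a·d) = √(2 × 2.744 × 15.5) = √85.064 = 9.2230 m/s.
= 9.2230 ÷ 0.44704 = 20.631 mph.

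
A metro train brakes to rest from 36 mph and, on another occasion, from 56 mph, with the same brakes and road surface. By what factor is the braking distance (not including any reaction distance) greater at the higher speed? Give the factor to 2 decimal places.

Factor ≈ 2.42

Braking distance d = v²/(2a), so with a fixed, d ∝ v².
Factor = (56/36)² = 1.5556² = 2.4199.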